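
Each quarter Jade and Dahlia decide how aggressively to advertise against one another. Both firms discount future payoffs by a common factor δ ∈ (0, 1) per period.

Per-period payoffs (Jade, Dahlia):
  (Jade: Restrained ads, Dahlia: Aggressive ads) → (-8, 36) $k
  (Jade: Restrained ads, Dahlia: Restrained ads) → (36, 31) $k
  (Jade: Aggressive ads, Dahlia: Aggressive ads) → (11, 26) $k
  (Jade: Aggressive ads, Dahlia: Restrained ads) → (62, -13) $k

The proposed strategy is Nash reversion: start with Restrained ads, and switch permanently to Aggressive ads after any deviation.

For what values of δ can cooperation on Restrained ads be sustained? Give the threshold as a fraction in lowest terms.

Jade: cooperation gives 36 each period; deviation gives 62 once then 11 forever.
  36/(1−δ) ≥ 62 + 11δ/(1−δ) ⇒ δ ≥ 26/51.
Dahlia: cooperation gives 31 each period; deviation gives 36 once then 26 forever.
  δ ≥ 5/10 = 1/2.
Both must hold, so the binding constraint is Jade's: δ ≥ 26/51.

26/51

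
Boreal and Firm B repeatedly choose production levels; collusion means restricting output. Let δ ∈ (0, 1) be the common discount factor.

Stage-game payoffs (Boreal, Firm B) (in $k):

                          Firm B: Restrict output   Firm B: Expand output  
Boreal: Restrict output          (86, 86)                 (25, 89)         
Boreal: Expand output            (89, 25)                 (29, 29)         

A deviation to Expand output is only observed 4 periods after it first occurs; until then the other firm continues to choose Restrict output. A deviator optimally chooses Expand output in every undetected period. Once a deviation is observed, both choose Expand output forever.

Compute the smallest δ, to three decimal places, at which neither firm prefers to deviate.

The best deviation is to choose Expand output for all 4 undetected periods, earning 89 each, then 29 forever once detected.
Deviation value: 89(1−δ^4)/(1−δ) + 29δ^4/(1−δ); cooperation value: 86/(1−δ).
IC: 86 ≥ 89(1−δ^4) + 29δ^4 = 89 − 60δ^4.
So δ^4 ≥ 3/60 = 1/20, giving δ ≥ (1/20)^(1/4) ≈ 0.473.

0.473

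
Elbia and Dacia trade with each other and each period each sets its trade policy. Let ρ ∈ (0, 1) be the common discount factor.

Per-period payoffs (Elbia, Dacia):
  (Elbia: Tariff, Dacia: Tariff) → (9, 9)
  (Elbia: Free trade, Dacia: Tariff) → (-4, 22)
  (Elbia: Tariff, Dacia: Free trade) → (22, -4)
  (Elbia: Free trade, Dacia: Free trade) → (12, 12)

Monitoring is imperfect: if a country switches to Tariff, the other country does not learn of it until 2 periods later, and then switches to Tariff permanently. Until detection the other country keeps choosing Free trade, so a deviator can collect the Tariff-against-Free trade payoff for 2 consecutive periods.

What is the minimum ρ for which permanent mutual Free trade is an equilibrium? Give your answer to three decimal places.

A deviator earns 22 for 2 periods, then 9 forever; cooperating earns 12 forever. Multiplying the IC by (1−ρ):
12 ≥ 22(1−ρ^2) + 9ρ^2, so 13·ρ^2 ≥ 10 and ρ^2 ≥ 10/13.
ρ ≥ (10/13)^(1/2) ≈ 0.877.

0.877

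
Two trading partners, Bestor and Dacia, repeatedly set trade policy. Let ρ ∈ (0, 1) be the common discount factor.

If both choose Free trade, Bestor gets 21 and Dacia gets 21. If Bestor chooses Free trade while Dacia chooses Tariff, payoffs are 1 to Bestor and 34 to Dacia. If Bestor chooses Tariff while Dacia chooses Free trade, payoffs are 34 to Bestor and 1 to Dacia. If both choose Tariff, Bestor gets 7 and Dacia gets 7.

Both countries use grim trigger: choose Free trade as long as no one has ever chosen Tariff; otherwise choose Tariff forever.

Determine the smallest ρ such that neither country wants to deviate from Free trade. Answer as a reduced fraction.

13/27

One-period gain from deviating is 34 − 21 = 13. The loss is 21 − 7 = 14 in every subsequent period, with present value 14·ρ/(1−ρ).
Deviation is unprofitable when 14·ρ/(1−ρ) ≥ 13, i.e. ρ/(1−ρ) ≥ 13/14.
Equivalently ρ ≥ 13/(13+14) = 13/27.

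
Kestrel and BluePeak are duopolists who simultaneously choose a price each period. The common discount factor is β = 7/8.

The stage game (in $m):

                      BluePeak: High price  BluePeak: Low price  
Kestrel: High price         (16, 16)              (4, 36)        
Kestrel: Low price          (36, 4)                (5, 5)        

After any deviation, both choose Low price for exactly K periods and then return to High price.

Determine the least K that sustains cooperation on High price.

IC: β(1−β^K)/(1−β) ≥ (36−16)/(16−5) = 20/11.
With β = 7/8: need 1 − β^K ≥ 20/11·(1−7/8)/(7/8), i.e. β^K ≤ 0.7403.
Since (7/8)^2 = 0.7656 and (7/8)^3 = 0.6699, the smallest such K is 3.

3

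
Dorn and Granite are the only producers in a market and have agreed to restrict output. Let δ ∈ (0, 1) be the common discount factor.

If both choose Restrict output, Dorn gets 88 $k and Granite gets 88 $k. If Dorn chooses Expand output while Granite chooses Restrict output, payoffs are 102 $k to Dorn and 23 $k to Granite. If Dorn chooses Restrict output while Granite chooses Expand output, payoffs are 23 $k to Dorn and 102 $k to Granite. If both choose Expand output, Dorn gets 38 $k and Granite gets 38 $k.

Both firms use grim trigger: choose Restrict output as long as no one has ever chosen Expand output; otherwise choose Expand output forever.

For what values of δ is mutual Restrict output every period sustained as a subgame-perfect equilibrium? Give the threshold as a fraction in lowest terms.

Cooperation forever yields 88 each period: 88/(1−δ).
Deviating yields 102 once, then 38 forever: 102 + 38δ/(1−δ).
No profitable deviation requires 88/(1−δ) ≥ 102 + 38δ/(1−δ).
Multiplying by (1−δ): 88 ≥ 102(1−δ) + 38δ = 102 − 64δ.
So 64δ ≥ 14, i.e. δ ≥ 14/64 = 7/32.

7/32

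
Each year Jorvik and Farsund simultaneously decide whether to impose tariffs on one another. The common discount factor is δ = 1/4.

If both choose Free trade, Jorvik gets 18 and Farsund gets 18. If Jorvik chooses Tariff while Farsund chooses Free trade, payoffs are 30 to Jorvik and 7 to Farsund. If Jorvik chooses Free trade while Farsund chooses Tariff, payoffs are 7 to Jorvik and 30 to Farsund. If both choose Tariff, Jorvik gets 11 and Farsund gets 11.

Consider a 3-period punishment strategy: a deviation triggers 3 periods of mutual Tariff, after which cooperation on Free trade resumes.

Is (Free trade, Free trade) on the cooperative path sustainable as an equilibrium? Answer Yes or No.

No

Comparing payoff streams over the 4 periods until play realigns: cooperate → 18(1+δ+…+δ^3); deviate → 30 + 11(δ+…+δ^3).
Cooperation is sustained iff (18−11)(δ+…+δ^3) ≥ 30−18.
δ+…+δ^3 = 1/4·(1−(1/4)^3)/(1−1/4) = 0.3281, and (30−18)/(18−11) = 1.7143.
0.3281 < 1.7143, so cooperation is not sustainable.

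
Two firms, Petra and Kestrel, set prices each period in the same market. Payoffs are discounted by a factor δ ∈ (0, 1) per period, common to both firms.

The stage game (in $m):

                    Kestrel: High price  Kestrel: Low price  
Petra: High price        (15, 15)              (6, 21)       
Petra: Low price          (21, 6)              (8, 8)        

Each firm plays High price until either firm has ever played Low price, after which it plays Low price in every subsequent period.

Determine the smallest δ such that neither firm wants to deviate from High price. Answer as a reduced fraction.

6/13

One-period gain from deviating is 21 − 15 = 6. The loss is 15 − 8 = 7 in every subsequent period, with present value 7·δ/(1−δ).
Deviation is unprofitable when 7·δ/(1−δ) ≥ 6, i.e. δ/(1−δ) ≥ 6/7.
Equivalently δ ≥ 6/(6+7) = 6/13.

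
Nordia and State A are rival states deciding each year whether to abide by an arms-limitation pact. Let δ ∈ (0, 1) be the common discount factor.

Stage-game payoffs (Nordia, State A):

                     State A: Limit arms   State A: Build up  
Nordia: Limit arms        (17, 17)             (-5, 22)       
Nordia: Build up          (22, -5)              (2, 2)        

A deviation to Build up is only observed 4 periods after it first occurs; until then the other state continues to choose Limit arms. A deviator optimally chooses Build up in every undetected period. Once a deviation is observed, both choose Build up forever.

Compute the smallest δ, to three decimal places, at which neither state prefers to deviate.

Deviating for the 4 undetected periods gains 22−17 = 5 per period over cooperation, then loses 17−2 = 15 per period forever once punishment starts.
Gain: 5(1 + δ + … + δ^3); loss: 15·δ^4/(1−δ).
No profitable deviation ⇔ 5(1−δ^4) ≤ 15·δ^4, i.e. δ^4 ≥ 5/(5+15) = 1/4.
Hence δ ≥ (1/4)^(1/4) ≈ 0.707.

0.707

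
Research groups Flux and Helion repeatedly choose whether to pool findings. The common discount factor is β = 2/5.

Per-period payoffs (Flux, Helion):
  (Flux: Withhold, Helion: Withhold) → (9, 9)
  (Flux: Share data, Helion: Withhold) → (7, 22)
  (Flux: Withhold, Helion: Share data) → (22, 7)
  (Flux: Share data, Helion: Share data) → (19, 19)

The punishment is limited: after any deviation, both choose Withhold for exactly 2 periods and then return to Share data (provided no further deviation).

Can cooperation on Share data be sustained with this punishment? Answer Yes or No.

Yes

Comparing payoff streams over the 3 periods until play realigns: cooperate → 19(1+β+…+β^2); deviate → 22 + 9(β+…+β^2).
Cooperation is sustained iff (19−9)(β+…+β^2) ≥ 22−19.
β+…+β^2 = 2/5·(1−(2/5)^2)/(1−2/5) = 0.5600, and (22−19)/(19−9) = 0.3000.
0.5600 ≥ 0.3000, so cooperation is sustainable.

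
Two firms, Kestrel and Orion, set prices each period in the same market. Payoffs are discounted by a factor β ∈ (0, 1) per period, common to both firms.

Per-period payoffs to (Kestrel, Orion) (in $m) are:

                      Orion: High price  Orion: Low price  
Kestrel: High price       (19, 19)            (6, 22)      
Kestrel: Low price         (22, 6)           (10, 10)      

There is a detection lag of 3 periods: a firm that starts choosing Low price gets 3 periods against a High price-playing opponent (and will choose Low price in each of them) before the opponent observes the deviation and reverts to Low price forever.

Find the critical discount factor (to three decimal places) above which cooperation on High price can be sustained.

0.630

Deviating for the 3 undetected periods gains 22−19 = 3 per period over cooperation, then loses 19−10 = 9 per period forever once punishment starts.
Gain: 3(1 + β + … + β^2); loss: 9·β^3/(1−β).
No profitable deviation ⇔ 3(1−β^3) ≤ 9·β^3, i.e. β^3 ≥ 3/(3+9) = 1/4.
Hence β ≥ (1/4)^(1/3) ≈ 0.630.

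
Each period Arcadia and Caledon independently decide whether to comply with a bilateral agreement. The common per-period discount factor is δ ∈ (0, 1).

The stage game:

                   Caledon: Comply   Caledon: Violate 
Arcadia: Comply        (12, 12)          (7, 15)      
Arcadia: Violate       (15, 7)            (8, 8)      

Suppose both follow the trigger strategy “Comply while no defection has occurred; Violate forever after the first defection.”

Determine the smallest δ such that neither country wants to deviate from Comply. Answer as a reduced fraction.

3/7

12/(1−δ) ≥ 15 + 8δ/(1−δ)
12 ≥ 15 − 7δ
δ ≥ 3/7.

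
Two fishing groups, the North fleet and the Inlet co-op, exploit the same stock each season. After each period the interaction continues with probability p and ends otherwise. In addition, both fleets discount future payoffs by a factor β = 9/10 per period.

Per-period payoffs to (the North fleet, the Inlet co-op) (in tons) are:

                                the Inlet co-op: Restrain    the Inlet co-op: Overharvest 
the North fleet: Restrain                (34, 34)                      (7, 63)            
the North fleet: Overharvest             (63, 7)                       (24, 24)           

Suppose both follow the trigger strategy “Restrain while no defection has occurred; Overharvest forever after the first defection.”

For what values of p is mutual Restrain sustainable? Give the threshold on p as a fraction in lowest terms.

290/351

With continuation probability p and discount β, the effective per-period discount factor is βp.
Grim-trigger IC: βp ≥ (63−34)/(63−24) = 29/39.
So p ≥ (29/39)/(9/10) = 290/351.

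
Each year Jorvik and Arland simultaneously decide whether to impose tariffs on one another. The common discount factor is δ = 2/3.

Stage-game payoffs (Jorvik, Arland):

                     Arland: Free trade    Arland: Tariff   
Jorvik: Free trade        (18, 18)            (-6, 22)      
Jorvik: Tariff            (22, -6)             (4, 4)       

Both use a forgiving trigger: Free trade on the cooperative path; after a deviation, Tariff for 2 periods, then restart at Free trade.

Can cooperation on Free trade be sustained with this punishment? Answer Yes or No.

Yes

IC: δ+…+δ^2 ≥ (22−18)/(18−4) = 2/7.
At δ = 2/3: partial sum = 1.1111 ≥ 0.2857. Cooperation sustainable.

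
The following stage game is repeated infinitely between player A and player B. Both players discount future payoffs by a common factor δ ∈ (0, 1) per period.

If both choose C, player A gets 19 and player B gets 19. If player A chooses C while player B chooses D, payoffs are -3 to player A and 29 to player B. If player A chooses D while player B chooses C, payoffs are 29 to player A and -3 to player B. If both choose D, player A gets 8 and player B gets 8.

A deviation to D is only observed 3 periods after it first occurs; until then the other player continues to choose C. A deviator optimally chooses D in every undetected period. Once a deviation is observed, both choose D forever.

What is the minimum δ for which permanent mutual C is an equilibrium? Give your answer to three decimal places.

Deviating for the 3 undetected periods gains 29−19 = 10 per period over cooperation, then loses 19−8 = 11 per period forever once punishment starts.
Gain: 10(1 + δ + … + δ^2); loss: 11·δ^3/(1−δ).
No profitable deviation ⇔ 10(1−δ^3) ≤ 11·δ^3, i.e. δ^3 ≥ 10/(10+11) = 10/21.
Hence δ ≥ (10/21)^(1/3) ≈ 0.781.

0.781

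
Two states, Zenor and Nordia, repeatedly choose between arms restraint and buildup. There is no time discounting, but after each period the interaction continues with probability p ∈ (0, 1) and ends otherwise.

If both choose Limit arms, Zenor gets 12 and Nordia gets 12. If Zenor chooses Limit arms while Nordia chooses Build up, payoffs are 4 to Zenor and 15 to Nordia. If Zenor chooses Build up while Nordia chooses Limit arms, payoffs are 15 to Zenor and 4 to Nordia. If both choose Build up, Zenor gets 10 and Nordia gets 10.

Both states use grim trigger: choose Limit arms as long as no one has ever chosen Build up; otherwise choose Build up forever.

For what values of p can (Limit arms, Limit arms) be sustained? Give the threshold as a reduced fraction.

3/5

Expected cooperation value is 12 + p·12 + p²·12 + … = 12/(1−p); deviation gives 15 + p·10/(1−p).
12 ≥ 15(1−p) + 10p ⇒ 5p ≥ 3 ⇒ p ≥ 3/5.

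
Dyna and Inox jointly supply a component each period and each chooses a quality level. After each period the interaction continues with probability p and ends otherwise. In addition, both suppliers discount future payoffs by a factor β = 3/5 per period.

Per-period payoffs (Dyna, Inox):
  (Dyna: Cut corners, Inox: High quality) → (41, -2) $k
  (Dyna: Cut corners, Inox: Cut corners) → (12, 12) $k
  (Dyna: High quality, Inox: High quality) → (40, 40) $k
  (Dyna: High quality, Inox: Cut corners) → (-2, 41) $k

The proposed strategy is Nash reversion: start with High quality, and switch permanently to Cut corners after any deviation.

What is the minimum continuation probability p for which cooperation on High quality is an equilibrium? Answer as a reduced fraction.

Expected continuation weight on next period's payoff is β·p = 3/5·p, which plays the role of the discount factor.
Cooperation requires 3/5·p ≥ (41−40)/(41−12) = 1/29, hence p ≥ 5/87.

5/87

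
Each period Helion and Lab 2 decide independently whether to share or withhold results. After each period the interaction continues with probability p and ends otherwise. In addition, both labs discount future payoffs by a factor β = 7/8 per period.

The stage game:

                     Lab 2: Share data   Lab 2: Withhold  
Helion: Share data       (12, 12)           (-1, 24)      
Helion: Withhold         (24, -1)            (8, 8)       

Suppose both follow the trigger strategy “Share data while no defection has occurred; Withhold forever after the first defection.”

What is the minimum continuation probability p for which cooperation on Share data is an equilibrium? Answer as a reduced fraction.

6/7

With continuation probability p and discount β, the effective per-period discount factor is βp.
Grim-trigger IC: βp ≥ (24−12)/(24−8) = 3/4.
So p ≥ (3/4)/(7/8) = 6/7.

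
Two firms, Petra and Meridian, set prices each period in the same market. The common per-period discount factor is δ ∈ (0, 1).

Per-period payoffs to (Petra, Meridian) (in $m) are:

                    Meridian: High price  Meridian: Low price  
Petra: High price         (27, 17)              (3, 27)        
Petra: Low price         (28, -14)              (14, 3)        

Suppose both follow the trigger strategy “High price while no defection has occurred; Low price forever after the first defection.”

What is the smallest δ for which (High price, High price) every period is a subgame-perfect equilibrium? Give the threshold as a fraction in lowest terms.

5/12

For Petra: deviation gain 28−27 = 1, per-period punishment loss 27−14 = 13. IC gives δ ≥ 1/14.
For Meridian: gain 10, loss 14 per period, so δ ≥ 10/24 = 5/12.
The tighter constraint is Meridian's, so cooperation needs δ ≥ 5/12.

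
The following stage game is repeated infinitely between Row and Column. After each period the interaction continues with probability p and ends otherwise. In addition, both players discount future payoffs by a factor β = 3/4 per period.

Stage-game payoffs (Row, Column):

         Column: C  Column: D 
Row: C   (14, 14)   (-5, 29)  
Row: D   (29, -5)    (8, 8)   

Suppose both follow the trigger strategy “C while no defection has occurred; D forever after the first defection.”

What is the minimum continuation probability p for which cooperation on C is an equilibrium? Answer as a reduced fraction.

20/21

With continuation probability p and discount β, the effective per-period discount factor is βp.
Grim-trigger IC: βp ≥ (29−14)/(29−8) = 5/7.
So p ≥ (5/7)/(3/4) = 20/21.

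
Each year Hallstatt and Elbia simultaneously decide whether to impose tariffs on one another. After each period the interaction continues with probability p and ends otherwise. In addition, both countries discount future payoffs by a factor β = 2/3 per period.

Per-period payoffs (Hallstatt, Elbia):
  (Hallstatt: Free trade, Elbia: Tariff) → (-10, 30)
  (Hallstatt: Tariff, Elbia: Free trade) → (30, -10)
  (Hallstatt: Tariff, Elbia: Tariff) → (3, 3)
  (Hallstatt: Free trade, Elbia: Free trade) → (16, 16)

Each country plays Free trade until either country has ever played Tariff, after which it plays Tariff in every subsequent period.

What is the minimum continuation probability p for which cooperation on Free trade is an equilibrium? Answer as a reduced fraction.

Expected continuation weight on next period's payoff is β·p = 2/3·p, which plays the role of the discount factor.
Cooperation requires 2/3·p ≥ (30−16)/(30−3) = 14/27, hence p ≥ 7/9.

7/9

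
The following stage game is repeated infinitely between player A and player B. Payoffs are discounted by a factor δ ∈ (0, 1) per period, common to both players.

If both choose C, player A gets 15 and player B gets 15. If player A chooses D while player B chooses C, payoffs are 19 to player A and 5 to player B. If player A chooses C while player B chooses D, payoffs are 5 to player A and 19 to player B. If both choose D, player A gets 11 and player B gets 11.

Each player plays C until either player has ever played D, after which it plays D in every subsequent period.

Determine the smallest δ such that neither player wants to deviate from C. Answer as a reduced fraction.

1/2

One-period gain from deviating is 19 − 15 = 4. The loss is 15 − 11 = 4 in every subsequent period, with present value 4·δ/(1−δ).
Deviation is unprofitable when 4·δ/(1−δ) ≥ 4, i.e. δ/(1−δ) ≥ 1.
Equivalently δ ≥ 4/(4+4) = 1/2.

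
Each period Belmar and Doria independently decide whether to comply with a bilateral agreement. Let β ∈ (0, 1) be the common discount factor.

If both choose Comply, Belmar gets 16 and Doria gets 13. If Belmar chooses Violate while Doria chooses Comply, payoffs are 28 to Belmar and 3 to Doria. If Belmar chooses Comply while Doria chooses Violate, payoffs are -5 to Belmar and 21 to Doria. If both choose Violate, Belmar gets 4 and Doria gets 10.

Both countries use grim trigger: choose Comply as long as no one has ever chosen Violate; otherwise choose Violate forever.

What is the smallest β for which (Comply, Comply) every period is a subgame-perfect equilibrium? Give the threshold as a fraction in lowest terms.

8/11

For Belmar: deviation gain 28−16 = 12, per-period punishment loss 16−4 = 12. IC gives β ≥ 12/24 = 1/2.
For Doria: gain 8, loss 3 per period, so β ≥ 8/11.
The tighter constraint is Doria's, so cooperation needs β ≥ 8/11.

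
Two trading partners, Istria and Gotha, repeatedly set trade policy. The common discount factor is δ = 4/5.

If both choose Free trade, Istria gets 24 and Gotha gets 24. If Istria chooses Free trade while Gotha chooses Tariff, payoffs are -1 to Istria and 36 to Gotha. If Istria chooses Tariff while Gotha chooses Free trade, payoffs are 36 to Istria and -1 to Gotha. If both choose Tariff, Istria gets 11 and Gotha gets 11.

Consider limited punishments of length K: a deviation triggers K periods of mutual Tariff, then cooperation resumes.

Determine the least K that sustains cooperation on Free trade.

2

No profitable deviation requires (24−11)(δ+…+δ^K) ≥ 36−24, i.e. δ+…+δ^K ≥ 12/13 ≈ 0.9231.
With δ = 4/5, the partial sums are K=1: 0.8000, K=2: 1.4400.
K = 2 is the first length at which the sum reaches 0.9231.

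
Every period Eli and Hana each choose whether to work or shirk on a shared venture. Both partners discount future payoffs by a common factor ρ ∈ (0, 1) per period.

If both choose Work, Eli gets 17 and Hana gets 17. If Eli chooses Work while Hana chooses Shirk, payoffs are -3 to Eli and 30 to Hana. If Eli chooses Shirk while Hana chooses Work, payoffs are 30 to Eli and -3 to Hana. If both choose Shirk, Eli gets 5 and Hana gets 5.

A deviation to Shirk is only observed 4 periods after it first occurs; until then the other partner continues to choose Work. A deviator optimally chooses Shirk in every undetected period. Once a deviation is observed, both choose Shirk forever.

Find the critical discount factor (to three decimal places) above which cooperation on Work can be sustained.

A deviator earns 30 for 4 periods, then 5 forever; cooperating earns 17 forever. Multiplying the IC by (1−ρ):
17 ≥ 30(1−ρ^4) + 5ρ^4, so 25·ρ^4 ≥ 13 and ρ^4 ≥ 13/25.
ρ ≥ (13/25)^(1/4) ≈ 0.849.

0.849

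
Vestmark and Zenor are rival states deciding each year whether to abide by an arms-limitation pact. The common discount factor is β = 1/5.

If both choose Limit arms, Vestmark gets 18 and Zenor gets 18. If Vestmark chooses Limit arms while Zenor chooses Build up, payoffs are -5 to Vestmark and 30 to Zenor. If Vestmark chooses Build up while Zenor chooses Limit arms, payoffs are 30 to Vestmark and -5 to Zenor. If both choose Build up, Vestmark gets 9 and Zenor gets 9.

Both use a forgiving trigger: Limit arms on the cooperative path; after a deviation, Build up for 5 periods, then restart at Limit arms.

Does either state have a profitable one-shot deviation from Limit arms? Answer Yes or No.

Yes

Comparing payoff streams over the 6 periods until play realigns: cooperate → 18(1+β+…+β^5); deviate → 30 + 9(β+…+β^5).
Cooperation is sustained iff (18−9)(β+…+β^5) ≥ 30−18.
β+…+β^5 = 1/5·(1−(1/5)^5)/(1−1/5) = 0.2499, and (30−18)/(18−9) = 1.3333.
0.2499 < 1.3333, so cooperation is not sustainable.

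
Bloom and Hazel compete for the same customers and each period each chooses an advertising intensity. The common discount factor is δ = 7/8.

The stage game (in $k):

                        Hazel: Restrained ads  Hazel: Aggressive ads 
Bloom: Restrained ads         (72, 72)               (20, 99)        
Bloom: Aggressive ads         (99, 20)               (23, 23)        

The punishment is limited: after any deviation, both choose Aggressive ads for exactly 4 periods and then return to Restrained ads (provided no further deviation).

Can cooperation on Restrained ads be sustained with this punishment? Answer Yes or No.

Yes

Comparing payoff streams over the 5 periods until play realigns: cooperate → 72(1+δ+…+δ^4); deviate → 99 + 23(δ+…+δ^4).
Cooperation is sustained iff (72−23)(δ+…+δ^4) ≥ 99−72.
δ+…+δ^4 = 7/8·(1−(7/8)^4)/(1−7/8) = 2.8967, and (99−72)/(72−23) = 0.5510.
2.8967 ≥ 0.5510, so cooperation is sustainable.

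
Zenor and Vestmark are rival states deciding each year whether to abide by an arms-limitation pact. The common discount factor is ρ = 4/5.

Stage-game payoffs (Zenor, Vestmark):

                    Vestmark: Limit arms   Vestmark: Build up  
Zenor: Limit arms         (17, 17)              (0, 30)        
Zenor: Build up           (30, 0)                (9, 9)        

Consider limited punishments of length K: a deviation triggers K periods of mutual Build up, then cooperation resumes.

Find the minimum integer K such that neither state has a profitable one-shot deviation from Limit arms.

3

IC: ρ(1−ρ^K)/(1−ρ) ≥ (30−17)/(17−9) = 13/8.
With ρ = 4/5: need 1 − ρ^K ≥ 13/8·(1−4/5)/(4/5), i.e. ρ^K ≤ 0.5938.
Since (4/5)^2 = 0.6400 and (4/5)^3 = 0.5120, the smallest such K is 3.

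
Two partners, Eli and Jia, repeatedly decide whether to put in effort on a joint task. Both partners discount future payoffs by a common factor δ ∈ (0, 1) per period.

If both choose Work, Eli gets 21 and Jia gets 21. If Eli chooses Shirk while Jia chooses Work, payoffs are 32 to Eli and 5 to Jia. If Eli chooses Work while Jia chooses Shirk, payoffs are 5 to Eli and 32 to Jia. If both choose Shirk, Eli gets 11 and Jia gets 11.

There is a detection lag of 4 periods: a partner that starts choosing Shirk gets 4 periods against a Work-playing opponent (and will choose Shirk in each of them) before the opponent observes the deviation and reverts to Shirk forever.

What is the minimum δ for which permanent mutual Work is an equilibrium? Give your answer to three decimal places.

A deviator earns 32 for 4 periods, then 11 forever; cooperating earns 21 forever. Multiplying the IC by (1−δ):
21 ≥ 32(1−δ^4) + 11δ^4, so 21·δ^4 ≥ 11 and δ^4 ≥ 11/21.
δ ≥ (11/21)^(1/4) ≈ 0.851.

0.851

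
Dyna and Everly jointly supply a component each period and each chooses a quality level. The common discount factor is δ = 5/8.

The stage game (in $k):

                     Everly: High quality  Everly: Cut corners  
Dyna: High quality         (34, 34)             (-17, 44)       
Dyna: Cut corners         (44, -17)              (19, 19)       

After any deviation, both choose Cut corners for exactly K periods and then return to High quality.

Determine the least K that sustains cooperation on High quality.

Need Σ_{k=1}^{K} δ^k ≥ (44−34)/(34−19) = 0.6667 at δ = 5/8.
At K = 1 the sum is 0.6250 < 0.6667; at K = 2 it is 1.0156 ≥ 0.6667.
So the minimum punishment length is K = 2.

2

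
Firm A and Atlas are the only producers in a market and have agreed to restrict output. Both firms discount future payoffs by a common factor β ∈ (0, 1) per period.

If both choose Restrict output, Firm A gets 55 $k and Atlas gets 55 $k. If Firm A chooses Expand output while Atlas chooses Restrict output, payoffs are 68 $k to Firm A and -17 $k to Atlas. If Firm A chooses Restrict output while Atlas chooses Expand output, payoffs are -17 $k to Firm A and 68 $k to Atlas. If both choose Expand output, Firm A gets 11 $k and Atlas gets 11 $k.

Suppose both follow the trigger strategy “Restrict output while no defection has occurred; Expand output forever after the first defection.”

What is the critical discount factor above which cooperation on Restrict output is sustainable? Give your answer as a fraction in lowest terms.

13/57

Under grim trigger the critical discount factor is (T−C)/(T−P) with T = 68, C = 55, P = 11.
β* = (68−55)/(68−11) = 13/57.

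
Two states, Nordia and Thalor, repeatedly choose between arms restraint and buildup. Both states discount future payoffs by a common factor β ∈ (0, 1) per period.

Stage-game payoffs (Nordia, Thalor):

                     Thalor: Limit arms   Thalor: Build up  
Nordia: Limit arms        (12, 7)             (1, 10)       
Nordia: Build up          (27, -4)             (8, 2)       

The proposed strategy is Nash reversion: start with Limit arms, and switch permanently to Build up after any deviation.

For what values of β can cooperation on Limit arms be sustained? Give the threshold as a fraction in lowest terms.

Nordia: cooperation gives 12 each period; deviation gives 27 once then 8 forever.
  12/(1−β) ≥ 27 + 8β/(1−β) ⇒ β ≥ 15/19.
Thalor: cooperation gives 7 each period; deviation gives 10 once then 2 forever.
  β ≥ 3/8.
Both must hold, so the binding constraint is Nordia's: β ≥ 15/19.

15/19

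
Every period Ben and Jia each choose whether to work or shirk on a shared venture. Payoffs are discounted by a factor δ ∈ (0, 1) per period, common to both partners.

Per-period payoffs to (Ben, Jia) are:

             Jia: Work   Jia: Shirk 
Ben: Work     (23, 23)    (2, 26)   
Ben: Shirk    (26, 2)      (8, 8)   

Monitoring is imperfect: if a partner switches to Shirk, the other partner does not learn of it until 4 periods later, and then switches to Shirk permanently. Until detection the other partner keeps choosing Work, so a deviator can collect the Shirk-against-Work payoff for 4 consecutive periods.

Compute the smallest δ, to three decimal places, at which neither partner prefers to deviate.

The best deviation is to choose Shirk for all 4 undetected periods, earning 26 each, then 8 forever once detected.
Deviation value: 26(1−δ^4)/(1−δ) + 8δ^4/(1−δ); cooperation value: 23/(1−δ).
IC: 23 ≥ 26(1−δ^4) + 8δ^4 = 26 − 18δ^4.
So δ^4 ≥ 3/18 = 1/6, giving δ ≥ (1/6)^(1/4) ≈ 0.639.

0.639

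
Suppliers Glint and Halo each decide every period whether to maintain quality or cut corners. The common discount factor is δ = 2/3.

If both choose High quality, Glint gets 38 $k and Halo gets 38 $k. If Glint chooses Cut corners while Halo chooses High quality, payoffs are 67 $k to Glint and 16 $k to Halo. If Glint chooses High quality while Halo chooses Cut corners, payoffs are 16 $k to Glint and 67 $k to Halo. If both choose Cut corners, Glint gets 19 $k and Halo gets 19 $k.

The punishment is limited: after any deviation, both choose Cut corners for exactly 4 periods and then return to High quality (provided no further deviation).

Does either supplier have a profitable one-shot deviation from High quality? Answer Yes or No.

No

IC: δ+…+δ^4 ≥ (67−38)/(38−19) = 29/19.
At δ = 2/3: partial sum = 1.6049 ≥ 1.5263. Cooperation sustainable.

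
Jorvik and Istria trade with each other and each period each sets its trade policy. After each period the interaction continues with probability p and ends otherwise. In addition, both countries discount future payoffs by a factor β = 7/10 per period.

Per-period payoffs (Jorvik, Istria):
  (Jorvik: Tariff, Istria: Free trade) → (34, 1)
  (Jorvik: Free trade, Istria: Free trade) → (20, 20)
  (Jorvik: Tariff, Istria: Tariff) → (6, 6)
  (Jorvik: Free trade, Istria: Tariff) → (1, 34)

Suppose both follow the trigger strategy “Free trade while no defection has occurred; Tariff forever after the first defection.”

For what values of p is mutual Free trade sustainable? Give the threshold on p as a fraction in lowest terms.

With continuation probability p and discount β, the effective per-period discount factor is βp.
Grim-trigger IC: βp ≥ (34−20)/(34−6) = 1/2.
So p ≥ (1/2)/(7/10) = 5/7.

5/7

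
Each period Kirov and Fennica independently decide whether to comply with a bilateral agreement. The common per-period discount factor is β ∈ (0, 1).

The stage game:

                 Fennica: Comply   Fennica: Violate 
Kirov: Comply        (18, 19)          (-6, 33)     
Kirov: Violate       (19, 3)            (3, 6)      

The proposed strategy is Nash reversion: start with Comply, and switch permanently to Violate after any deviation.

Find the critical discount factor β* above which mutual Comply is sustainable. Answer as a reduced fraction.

For Kirov: deviation gain 19−18 = 1, per-period punishment loss 18−3 = 15. IC gives β ≥ 1/16.
For Fennica: gain 14, loss 13 per period, so β ≥ 14/27.
The tighter constraint is Fennica's, so cooperation needs β ≥ 14/27.

14/27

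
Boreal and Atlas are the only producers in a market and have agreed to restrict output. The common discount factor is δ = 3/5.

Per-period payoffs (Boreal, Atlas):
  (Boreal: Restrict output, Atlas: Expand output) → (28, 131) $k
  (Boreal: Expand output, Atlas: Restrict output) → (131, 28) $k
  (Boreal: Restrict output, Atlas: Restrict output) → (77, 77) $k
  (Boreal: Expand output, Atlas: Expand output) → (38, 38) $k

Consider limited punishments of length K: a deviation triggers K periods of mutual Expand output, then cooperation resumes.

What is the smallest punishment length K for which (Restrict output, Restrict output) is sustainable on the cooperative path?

IC: δ(1−δ^K)/(1−δ) ≥ (131−77)/(77−38) = 18/13.
With δ = 3/5: need 1 − δ^K ≥ 18/13·(1−3/5)/(3/5), i.e. δ^K ≤ 0.0769.
Since (3/5)^5 = 0.0778 and (3/5)^6 = 0.0467, the smallest such K is 6.

6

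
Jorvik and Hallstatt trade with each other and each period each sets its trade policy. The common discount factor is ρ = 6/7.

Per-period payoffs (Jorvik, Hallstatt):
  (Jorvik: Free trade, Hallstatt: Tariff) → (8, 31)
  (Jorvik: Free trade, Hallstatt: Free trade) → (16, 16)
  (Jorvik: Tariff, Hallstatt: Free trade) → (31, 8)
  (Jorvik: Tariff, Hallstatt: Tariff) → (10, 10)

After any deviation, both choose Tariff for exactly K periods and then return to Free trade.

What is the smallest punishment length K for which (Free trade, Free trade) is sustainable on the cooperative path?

4

IC: ρ(1−ρ^K)/(1−ρ) ≥ (31−16)/(16−10) = 5/2.
With ρ = 6/7: need 1 − ρ^K ≥ 5/2·(1−6/7)/(6/7), i.e. ρ^K ≤ 0.5833.
Since (6/7)^3 = 0.6297 and (6/7)^4 = 0.5398, the smallest such K is 4.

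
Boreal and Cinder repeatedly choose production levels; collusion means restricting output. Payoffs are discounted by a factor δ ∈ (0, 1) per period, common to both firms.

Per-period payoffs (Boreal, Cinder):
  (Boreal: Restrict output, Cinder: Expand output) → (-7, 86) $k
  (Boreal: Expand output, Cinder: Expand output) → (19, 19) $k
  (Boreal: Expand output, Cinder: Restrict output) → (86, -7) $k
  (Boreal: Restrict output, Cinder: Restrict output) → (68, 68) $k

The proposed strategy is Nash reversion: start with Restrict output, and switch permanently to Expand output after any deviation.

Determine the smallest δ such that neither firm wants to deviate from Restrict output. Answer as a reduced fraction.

Cooperation forever yields 68 each period: 68/(1−δ).
Deviating yields 86 once, then 19 forever: 86 + 19δ/(1−δ).
No profitable deviation requires 68/(1−δ) ≥ 86 + 19δ/(1−δ).
Multiplying by (1−δ): 68 ≥ 86(1−δ) + 19δ = 86 − 67δ.
So 67δ ≥ 18, i.e. δ ≥ 18/67.

18/67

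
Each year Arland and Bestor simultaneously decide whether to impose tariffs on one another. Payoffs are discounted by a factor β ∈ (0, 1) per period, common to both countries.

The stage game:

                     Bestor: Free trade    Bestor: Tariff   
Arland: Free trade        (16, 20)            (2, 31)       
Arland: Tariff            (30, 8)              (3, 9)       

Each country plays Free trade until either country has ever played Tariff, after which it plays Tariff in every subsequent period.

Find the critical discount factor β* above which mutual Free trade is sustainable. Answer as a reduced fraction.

Arland's threshold: (30−16)/(30−3) = 14/27.
Bestor's threshold: (31−20)/(31−9) = 1/2.
14/27 > 1/2, so Arland binds and β* = 14/27.

14/27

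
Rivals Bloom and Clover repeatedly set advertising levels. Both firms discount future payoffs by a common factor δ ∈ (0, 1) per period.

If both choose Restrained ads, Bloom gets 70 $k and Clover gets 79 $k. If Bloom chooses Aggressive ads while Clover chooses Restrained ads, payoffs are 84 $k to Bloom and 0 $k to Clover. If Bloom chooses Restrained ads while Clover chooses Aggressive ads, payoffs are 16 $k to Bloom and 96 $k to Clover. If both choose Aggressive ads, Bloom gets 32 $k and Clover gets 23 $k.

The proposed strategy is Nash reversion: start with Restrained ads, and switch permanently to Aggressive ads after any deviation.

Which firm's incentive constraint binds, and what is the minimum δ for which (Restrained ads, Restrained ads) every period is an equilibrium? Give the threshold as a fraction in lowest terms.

Bloom's threshold: (84−70)/(84−32) = 7/26.
Clover's threshold: (96−79)/(96−23) = 17/73.
7/26 > 17/73, so Bloom binds and δ* = 7/26.

Bloom; δ ≥ 7/26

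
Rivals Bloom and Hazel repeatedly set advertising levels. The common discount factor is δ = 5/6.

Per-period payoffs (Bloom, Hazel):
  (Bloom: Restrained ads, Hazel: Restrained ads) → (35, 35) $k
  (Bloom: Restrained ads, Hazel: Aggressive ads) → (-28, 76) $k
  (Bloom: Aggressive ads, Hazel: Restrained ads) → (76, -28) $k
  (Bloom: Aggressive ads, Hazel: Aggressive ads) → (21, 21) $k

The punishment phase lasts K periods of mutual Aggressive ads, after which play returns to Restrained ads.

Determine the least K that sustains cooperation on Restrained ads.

Need Σ_{k=1}^{K} δ^k ≥ (76−35)/(35−21) = 2.9286 at δ = 5/6.
At K = 4 the sum is 2.5887 < 2.9286; at K = 5 it is 2.9906 ≥ 2.9286.
So the minimum punishment length is K = 5.

5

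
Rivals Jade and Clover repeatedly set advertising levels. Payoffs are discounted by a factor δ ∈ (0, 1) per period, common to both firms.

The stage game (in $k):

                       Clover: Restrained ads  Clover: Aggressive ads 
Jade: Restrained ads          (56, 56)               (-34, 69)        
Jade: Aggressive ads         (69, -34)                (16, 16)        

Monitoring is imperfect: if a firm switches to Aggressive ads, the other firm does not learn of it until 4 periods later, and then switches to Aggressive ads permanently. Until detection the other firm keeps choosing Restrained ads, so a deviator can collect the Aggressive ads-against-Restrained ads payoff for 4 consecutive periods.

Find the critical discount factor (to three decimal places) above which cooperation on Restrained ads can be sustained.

0.704

Deviating for the 4 undetected periods gains 69−56 = 13 per period over cooperation, then loses 56−16 = 40 per period forever once punishment starts.
Gain: 13(1 + δ + … + δ^3); loss: 40·δ^4/(1−δ).
No profitable deviation ⇔ 13(1−δ^4) ≤ 40·δ^4, i.e. δ^4 ≥ 13/(13+40) = 13/53.
Hence δ ≥ (13/53)^(1/4) ≈ 0.704.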